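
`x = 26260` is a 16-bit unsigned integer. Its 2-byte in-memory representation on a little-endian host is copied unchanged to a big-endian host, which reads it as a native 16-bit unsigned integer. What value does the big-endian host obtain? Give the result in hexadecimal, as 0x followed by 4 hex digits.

0x9466

26260 in 16-bit hexadecimal is 0x6694.
Stored little-endian, the bytes at ascending addresses are 94 66.
Read back as big-endian, the last byte is least significant, giving 0x9466.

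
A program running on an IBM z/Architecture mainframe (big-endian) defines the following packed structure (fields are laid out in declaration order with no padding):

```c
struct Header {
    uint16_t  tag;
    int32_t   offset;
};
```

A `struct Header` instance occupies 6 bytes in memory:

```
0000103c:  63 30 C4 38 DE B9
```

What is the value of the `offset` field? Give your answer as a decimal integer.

-1002905927

`offset` follows `tag` (2 bytes), so it starts at byte offset 2 and occupies 4 bytes.
Bytes at offsets 2..5: C4 38 DE B9.
Big-endian stores the most-significant byte at the lowest address.
The bytes are already most-significant first: 0xC438DEB9.
Top bit is set, so as a signed 32-bit value this is 0xC438DEB9 − 2^32 = -1002905927.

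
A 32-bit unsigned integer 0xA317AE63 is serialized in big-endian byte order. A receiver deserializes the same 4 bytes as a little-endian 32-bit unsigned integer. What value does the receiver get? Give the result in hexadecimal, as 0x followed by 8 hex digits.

Stored big-endian, the bytes at ascending addresses are A3 17 AE 63.
Read back as little-endian, the first byte is least significant, giving 0x63AE17A3.

0x63AE17A3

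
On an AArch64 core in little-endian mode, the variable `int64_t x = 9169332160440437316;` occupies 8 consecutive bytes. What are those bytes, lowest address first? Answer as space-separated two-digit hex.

44 0A 9E CA 04 03 40 7F

9169332160440437316 in hexadecimal, padded to 64 bits, is 0x7F400304CA9E0A44.
Split into bytes (most-significant first): 7F 40 03 04 CA 9E 0A 44.
Little-endian: lowest address holds the least-significant byte.
So at ascending addresses the bytes are 44 0A 9E CA 04 03 40 7F.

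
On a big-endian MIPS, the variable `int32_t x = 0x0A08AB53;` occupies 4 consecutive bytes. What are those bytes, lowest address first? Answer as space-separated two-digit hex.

0A 08 AB 53

Split into bytes (most-significant first): 0A 08 AB 53.
Big-endian stores the most-significant byte at the lowest address.
So the memory order matches the most-significant-first order: 0A 08 AB 53.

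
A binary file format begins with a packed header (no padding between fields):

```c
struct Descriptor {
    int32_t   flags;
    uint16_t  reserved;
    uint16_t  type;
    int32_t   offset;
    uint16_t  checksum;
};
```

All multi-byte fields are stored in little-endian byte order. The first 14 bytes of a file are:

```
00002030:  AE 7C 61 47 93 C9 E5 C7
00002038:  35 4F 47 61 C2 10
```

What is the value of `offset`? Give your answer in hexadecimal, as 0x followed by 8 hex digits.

`offset` follows `flags` (4 B), `reserved` (2 B), `type` (2 B), so it starts at offset 4 + 2 + 2 = 8 and occupies 4 bytes.
Bytes at offsets 8..11: 35 4F 47 61.
Little-endian stores the least-significant byte at the lowest address.
Reassemble most-significant byte first: 61 47 4F 35 → 0x61474F35.

0x61474F35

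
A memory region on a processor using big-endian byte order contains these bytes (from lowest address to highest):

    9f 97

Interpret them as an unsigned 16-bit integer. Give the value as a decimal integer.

In big-endian order the high byte comes first in memory.
The bytes are already most-significant first: 0x9F97.
0x9F97 = 40855.

40855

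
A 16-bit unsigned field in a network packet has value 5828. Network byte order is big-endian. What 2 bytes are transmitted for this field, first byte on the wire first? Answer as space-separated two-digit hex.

5828 in hexadecimal, padded to 16 bits, is 0x16C4.
Split into bytes (most-significant first): 16 C4.
In big-endian order the high byte comes first in memory.
So the memory order matches the most-significant-first order: 16 C4.

16 C4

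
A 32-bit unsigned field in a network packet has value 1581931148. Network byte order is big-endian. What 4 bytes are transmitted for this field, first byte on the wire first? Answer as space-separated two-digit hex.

5E 4A 5A 8C

1581931148 in hexadecimal, padded to 32 bits, is 0x5E4A5A8C.
Split into bytes (most-significant first): 5E 4A 5A 8C.
Big-endian stores the most-significant byte at the lowest address.
So the memory order matches the most-significant-first order: 5E 4A 5A 8C.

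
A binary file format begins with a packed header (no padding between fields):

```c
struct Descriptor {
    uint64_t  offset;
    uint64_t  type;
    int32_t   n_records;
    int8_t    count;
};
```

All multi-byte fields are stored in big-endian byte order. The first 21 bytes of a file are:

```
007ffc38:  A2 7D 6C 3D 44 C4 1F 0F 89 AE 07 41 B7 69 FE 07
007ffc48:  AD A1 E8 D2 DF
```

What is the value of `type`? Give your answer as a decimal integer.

`type` follows `offset` (8 bytes), so it starts at byte offset 8 and occupies 8 bytes.
Bytes at offsets 8..15: 89 AE 07 41 B7 69 FE 07.
Big-endian stores the most-significant byte at the lowest address.
The bytes are already most-significant first: 0x89AE0741B769FE07.
0x89AE0741B769FE07 = 9920875007975226887.

9920875007975226887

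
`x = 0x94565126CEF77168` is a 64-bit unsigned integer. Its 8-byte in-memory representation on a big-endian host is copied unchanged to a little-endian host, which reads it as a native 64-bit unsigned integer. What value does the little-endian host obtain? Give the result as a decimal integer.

Stored big-endian, the bytes at ascending addresses are 94 56 51 26 CE F7 71 68.
Read back as little-endian, the first byte is least significant, giving 0x6871F7CE26515694.
0x6871F7CE26515694 = 7526068917090997908.

7526068917090997908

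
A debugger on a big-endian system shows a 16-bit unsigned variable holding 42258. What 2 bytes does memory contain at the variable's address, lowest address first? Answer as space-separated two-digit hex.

A5 12

42258 in hexadecimal, padded to 16 bits, is 0xA512.
Split into bytes (most-significant first): A5 12.
Big-endian: lowest address holds the most-significant byte.
So the memory order matches the most-significant-first order: A5 12.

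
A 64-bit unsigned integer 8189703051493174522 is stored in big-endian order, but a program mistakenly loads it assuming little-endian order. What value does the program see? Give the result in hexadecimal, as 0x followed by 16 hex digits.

8189703051493174522 in 64-bit hexadecimal is 0x71A7AB88D02EECFA.
Stored big-endian, the bytes at ascending addresses are 71 A7 AB 88 D0 2E EC FA.
Read back as little-endian, the first byte is least significant, giving 0xFAEC2ED088ABA771.

0xFAEC2ED088ABA771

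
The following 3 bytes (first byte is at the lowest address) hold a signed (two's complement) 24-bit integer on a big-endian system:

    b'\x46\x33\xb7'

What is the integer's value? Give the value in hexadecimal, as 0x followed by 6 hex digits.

0x4633B7

Big-endian: lowest address holds the most-significant byte.
The bytes are already most-significant first: 0x4633B7.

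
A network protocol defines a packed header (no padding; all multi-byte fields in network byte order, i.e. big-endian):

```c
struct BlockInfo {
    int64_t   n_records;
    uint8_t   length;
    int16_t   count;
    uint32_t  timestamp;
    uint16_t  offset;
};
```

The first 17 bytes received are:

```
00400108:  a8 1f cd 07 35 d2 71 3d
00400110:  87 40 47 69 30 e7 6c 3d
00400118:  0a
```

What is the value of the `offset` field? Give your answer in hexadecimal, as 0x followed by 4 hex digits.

`offset` follows `n_records` (8 B), `length` (1 B), `count` (2 B), `timestamp` (4 B), so it starts at offset 8 + 1 + 2 + 4 = 15 and occupies 2 bytes.
Bytes at offsets 15..16: 3D 0A.
In big-endian order the high byte comes first in memory.
The bytes are already most-significant first: 0x3D0A.

0x3D0A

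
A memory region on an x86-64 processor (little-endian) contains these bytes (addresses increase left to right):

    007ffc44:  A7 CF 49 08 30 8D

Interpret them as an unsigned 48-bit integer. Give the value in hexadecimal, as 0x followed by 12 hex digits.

Little-endian stores the least-significant byte at the lowest address.
Reassemble most-significant byte first: 8D 30 08 49 CF A7 → 0x8D300849CFA7.

0x8D300849CFA7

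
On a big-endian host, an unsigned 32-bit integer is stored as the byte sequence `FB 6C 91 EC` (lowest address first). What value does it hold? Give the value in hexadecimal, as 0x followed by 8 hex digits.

Big-endian stores the most-significant byte at the lowest address.
The bytes are already most-significant first: 0xFB6C91EC.

0xFB6C91EC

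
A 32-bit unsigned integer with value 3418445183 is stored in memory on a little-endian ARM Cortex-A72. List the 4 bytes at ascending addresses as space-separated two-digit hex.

7F 55 C1 CB

3418445183 in hexadecimal, padded to 32 bits, is 0xCBC1557F.
Split into bytes (most-significant first): CB C1 55 7F.
Little-endian: lowest address holds the least-significant byte.
So at ascending addresses the bytes are 7F 55 C1 CB.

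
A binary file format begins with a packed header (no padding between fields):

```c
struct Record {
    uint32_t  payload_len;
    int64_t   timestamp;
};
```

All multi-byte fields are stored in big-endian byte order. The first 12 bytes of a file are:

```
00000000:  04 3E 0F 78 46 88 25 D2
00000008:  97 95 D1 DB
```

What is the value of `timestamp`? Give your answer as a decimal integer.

5082353765904142811

`timestamp` follows `payload_len` (4 bytes), so it starts at byte offset 4 and occupies 8 bytes.
Bytes at offsets 4..11: 46 88 25 D2 97 95 D1 DB.
Big-endian: lowest address holds the most-significant byte.
The bytes are already most-significant first: 0x468825D29795D1DB.
0x468825D29795D1DB = 5082353765904142811.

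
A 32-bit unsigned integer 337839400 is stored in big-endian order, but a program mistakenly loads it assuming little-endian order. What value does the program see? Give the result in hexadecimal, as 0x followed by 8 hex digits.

0x28052314

337839400 in 32-bit hexadecimal is 0x14230528.
Stored big-endian, the bytes at ascending addresses are 14 23 05 28.
Read back as little-endian, the first byte is least significant, giving 0x28052314.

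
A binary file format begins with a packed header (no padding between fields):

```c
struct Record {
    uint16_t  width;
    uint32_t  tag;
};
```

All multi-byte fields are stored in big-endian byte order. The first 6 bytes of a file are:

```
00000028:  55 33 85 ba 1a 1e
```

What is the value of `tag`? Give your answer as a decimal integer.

2243566110

`tag` follows `width` (2 bytes), so it starts at byte offset 2 and occupies 4 bytes.
Bytes at offsets 2..5: 85 BA 1A 1E.
In big-endian order the high byte comes first in memory.
The bytes are already most-significant first: 0x85BA1A1E.
0x85BA1A1E = 2243566110.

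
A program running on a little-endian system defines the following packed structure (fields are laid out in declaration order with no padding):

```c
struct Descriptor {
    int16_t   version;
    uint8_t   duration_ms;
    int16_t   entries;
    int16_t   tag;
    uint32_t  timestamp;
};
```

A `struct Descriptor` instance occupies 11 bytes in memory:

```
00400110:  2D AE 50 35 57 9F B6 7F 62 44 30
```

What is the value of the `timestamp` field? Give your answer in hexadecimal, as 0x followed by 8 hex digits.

0x3044627F

`timestamp` follows `version` (2 B), `duration_ms` (1 B), `entries` (2 B), `tag` (2 B), so it starts at offset 2 + 1 + 2 + 2 = 7 and occupies 4 bytes.
Bytes at offsets 7..10: 7F 62 44 30.
Little-endian stores the least-significant byte at the lowest address.
Reassemble most-significant byte first: 30 44 62 7F → 0x3044627F.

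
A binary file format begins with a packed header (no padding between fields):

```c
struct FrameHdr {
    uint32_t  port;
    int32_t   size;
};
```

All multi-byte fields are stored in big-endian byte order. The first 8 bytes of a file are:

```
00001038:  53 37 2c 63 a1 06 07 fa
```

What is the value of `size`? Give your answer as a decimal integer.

-1593440262

`size` follows `port` (4 bytes), so it starts at byte offset 4 and occupies 4 bytes.
Bytes at offsets 4..7: A1 06 07 FA.
Big-endian: lowest address holds the most-significant byte.
The bytes are already most-significant first: 0xA10607FA.
Top bit is set, so as a signed 32-bit value this is 0xA10607FA − 2^32 = -1593440262.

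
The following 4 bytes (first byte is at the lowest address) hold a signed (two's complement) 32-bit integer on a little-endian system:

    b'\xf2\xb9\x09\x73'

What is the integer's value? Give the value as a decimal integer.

Little-endian: lowest address holds the least-significant byte.
Reassemble most-significant byte first: 73 09 B9 F2 → 0x7309B9F2.
0x7309B9F2 = 1930017266.

1930017266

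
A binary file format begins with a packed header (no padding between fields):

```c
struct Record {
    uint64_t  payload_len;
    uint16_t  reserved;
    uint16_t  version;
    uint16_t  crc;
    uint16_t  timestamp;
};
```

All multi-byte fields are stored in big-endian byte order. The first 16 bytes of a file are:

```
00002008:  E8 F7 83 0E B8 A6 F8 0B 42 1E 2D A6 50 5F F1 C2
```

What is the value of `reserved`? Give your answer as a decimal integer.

16926

`reserved` follows `payload_len` (8 bytes), so it starts at byte offset 8 and occupies 2 bytes.
Bytes at offsets 8..9: 42 1E.
Big-endian: lowest address holds the most-significant byte.
The bytes are already most-significant first: 0x421E.
0x421E = 16926.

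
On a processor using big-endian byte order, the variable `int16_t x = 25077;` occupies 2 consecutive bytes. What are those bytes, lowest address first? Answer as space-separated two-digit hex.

61 F5

25077 in hexadecimal, padded to 16 bits, is 0x61F5.
Split into bytes (most-significant first): 61 F5.
Big-endian stores the most-significant byte at the lowest address.
So the memory order matches the most-significant-first order: 61 F5.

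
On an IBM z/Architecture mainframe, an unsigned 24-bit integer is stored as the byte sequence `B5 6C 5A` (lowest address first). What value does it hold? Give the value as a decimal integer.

In big-endian order the high byte comes first in memory.
The bytes are already most-significant first: 0xB56C5A.
0xB56C5A = 11889754.

11889754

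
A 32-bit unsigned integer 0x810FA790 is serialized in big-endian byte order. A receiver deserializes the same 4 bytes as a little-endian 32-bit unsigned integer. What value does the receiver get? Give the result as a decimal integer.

Stored big-endian, the bytes at ascending addresses are 81 0F A7 90.
Read back as little-endian, the first byte is least significant, giving 0x90A70F81.
0x90A70F81 = 2426867585.

2426867585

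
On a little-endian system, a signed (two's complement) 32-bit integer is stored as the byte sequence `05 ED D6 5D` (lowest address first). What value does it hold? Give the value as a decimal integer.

1574366469

In little-endian order the low byte comes first in memory.
Reassemble most-significant byte first: 5D D6 ED 05 → 0x5DD6ED05.
0x5DD6ED05 = 1574366469.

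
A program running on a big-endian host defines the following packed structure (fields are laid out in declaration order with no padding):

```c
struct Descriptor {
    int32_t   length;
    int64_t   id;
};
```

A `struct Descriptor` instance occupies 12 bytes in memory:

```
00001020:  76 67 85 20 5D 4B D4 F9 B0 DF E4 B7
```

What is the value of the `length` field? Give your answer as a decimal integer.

1986495776

`length` is the first field, at byte offset 0, occupying 4 bytes.
Bytes at offsets 0..3: 76 67 85 20.
Big-endian: lowest address holds the most-significant byte.
The bytes are already most-significant first: 0x76678520.
0x76678520 = 1986495776.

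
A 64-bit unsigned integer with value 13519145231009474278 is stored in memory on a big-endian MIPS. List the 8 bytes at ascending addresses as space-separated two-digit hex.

13519145231009474278 in hexadecimal, padded to 64 bits, is 0xBB9DA6F5C93C66E6.
Split into bytes (most-significant first): BB 9D A6 F5 C9 3C 66 E6.
In big-endian order the high byte comes first in memory.
So the memory order matches the most-significant-first order: BB 9D A6 F5 C9 3C 66 E6.

BB 9D A6 F5 C9 3C 66 E6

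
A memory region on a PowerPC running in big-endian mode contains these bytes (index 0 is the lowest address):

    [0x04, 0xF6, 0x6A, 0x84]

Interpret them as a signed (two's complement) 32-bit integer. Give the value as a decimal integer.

In big-endian order the high byte comes first in memory.
The bytes are already most-significant first: 0x04F66A84.
0x04F66A84 = 83257988.

83257988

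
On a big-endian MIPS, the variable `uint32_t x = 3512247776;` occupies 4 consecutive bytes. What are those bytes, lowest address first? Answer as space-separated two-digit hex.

3512247776 in hexadecimal, padded to 32 bits, is 0xD158A5E0.
Split into bytes (most-significant first): D1 58 A5 E0.
In big-endian order the high byte comes first in memory.
So the memory order matches the most-significant-first order: D1 58 A5 E0.

D1 58 A5 E0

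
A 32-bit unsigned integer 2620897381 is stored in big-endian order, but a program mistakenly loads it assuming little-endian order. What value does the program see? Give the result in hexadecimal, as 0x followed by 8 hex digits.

2620897381 in 32-bit hexadecimal is 0x9C37B865.
Stored big-endian, the bytes at ascending addresses are 9C 37 B8 65.
Read back as little-endian, the first byte is least significant, giving 0x65B8379C.

0x65B8379C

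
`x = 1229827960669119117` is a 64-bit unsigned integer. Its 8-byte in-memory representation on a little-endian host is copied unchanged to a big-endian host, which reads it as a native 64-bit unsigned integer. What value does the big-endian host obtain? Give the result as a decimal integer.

1229827960669119117 in 64-bit hexadecimal is 0x11113A03AA86A28D.
Stored little-endian, the bytes at ascending addresses are 8D A2 86 AA 03 3A 11 11.
Read back as big-endian, the last byte is least significant, giving 0x8DA286AA033A1111.
0x8DA286AA033A1111 = 10205867770331664657.

10205867770331664657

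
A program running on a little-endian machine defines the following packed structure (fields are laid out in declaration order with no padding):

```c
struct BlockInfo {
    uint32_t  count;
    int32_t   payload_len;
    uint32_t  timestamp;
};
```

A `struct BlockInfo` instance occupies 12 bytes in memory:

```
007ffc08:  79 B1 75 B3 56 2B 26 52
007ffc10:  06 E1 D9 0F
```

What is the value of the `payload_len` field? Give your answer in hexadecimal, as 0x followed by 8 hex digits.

0x52262B56

`payload_len` follows `count` (4 bytes), so it starts at byte offset 4 and occupies 4 bytes.
Bytes at offsets 4..7: 56 2B 26 52.
Little-endian: lowest address holds the least-significant byte.
Reassemble most-significant byte first: 52 26 2B 56 → 0x52262B56.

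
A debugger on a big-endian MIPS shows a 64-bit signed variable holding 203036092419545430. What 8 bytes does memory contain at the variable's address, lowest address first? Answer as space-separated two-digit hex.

02 D1 54 40 15 40 19 56

203036092419545430 in hexadecimal, padded to 64 bits, is 0x02D1544015401956.
Split into bytes (most-significant first): 02 D1 54 40 15 40 19 56.
Big-endian stores the most-significant byte at the lowest address.
So the memory order matches the most-significant-first order: 02 D1 54 40 15 40 19 56.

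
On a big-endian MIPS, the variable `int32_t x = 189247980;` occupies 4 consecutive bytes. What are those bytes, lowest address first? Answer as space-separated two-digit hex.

189247980 in hexadecimal, padded to 32 bits, is 0x0B47B1EC.
Split into bytes (most-significant first): 0B 47 B1 EC.
Big-endian: lowest address holds the most-significant byte.
So the memory order matches the most-significant-first order: 0B 47 B1 EC.

0B 47 B1 EC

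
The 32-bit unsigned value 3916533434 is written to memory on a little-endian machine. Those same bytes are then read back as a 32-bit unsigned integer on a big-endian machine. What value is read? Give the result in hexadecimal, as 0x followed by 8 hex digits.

3916533434 in 32-bit hexadecimal is 0xE9718EBA.
Stored little-endian, the bytes at ascending addresses are BA 8E 71 E9.
Read back as big-endian, the last byte is least significant, giving 0xBA8E71E9.

0xBA8E71E9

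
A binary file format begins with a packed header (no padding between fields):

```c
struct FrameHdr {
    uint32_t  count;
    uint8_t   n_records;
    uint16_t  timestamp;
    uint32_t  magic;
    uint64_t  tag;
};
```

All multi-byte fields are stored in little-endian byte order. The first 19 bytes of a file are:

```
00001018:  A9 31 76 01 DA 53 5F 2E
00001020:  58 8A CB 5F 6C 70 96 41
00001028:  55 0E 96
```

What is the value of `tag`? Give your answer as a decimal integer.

10812673495548324959

`tag` follows `count` (4 B), `n_records` (1 B), `timestamp` (2 B), `magic` (4 B), so it starts at offset 4 + 1 + 2 + 4 = 11 and occupies 8 bytes.
Bytes at offsets 11..18: 5F 6C 70 96 41 55 0E 96.
Little-endian: lowest address holds the least-significant byte.
Reassemble most-significant byte first: 96 0E 55 41 96 70 6C 5F → 0x960E554196706C5F.
0x960E554196706C5F = 10812673495548324959.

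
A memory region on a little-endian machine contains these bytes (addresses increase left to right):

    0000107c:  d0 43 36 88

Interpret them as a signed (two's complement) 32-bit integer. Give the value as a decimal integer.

In little-endian order the low byte comes first in memory.
Reassemble most-significant byte first: 88 36 43 D0 → 0x883643D0.
Top bit is set, so as a signed 32-bit value this is 0x883643D0 − 2^32 = -2009709616.

-2009709616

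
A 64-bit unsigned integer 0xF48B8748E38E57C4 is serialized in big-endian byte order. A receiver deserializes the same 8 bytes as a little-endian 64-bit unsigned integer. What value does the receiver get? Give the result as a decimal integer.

14147933861233265652

Stored big-endian, the bytes at ascending addresses are F4 8B 87 48 E3 8E 57 C4.
Read back as little-endian, the first byte is least significant, giving 0xC4578EE348878BF4.
0xC4578EE348878BF4 = 14147933861233265652.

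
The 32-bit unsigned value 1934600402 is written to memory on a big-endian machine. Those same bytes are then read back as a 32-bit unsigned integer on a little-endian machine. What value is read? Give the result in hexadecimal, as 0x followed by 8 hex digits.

1934600402 in 32-bit hexadecimal is 0x734FA8D2.
Stored big-endian, the bytes at ascending addresses are 73 4F A8 D2.
Read back as little-endian, the first byte is least significant, giving 0xD2A84F73.

0xD2A84F73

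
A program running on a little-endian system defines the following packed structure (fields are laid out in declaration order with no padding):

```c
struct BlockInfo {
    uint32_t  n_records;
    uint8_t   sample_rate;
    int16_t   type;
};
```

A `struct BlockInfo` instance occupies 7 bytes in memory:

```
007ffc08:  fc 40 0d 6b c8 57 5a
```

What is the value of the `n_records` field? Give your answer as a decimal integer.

`n_records` is the first field, at byte offset 0, occupying 4 bytes.
Bytes at offsets 0..3: FC 40 0D 6B.
In little-endian order the low byte comes first in memory.
Reassemble most-significant byte first: 6B 0D 40 FC → 0x6B0D40FC.
0x6B0D40FC = 1796030716.

1796030716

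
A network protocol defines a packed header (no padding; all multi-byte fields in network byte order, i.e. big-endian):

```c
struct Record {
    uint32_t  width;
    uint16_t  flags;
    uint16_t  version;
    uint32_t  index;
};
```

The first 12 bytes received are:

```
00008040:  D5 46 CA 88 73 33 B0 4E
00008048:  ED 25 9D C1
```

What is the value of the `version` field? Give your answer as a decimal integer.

`version` follows `width` (4 B), `flags` (2 B), so it starts at offset 4 + 2 = 6 and occupies 2 bytes.
Bytes at offsets 6..7: B0 4E.
In big-endian order the high byte comes first in memory.
The bytes are already most-significant first: 0xB04E.
0xB04E = 45134.

45134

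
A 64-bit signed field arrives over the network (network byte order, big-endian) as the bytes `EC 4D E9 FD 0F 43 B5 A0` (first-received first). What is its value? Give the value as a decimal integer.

-1419221034459744864

In big-endian order the high byte comes first in memory.
The bytes are already most-significant first: 0xEC4DE9FD0F43B5A0.
Top bit is set, so as a signed 64-bit value this is 0xEC4DE9FD0F43B5A0 − 2^64 = -1419221034459744864.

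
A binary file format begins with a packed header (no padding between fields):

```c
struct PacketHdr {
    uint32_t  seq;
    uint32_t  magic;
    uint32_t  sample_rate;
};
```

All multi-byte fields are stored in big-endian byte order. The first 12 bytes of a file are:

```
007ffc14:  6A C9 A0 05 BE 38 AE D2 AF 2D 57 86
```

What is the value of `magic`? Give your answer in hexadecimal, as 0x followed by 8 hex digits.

0xBE38AED2

`magic` follows `seq` (4 bytes), so it starts at byte offset 4 and occupies 4 bytes.
Bytes at offsets 4..7: BE 38 AE D2.
Big-endian: lowest address holds the most-significant byte.
The bytes are already most-significant first: 0xBE38AED2.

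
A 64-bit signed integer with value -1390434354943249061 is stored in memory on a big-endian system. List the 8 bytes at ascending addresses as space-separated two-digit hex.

Two's complement of -1390434354943249061 in 64 bits: 1390434354943249061 = 0x134BD0ADD1E44AA5; invert → 0xECB42F522E1BB55A; add 1 → 0xECB42F522E1BB55B.
Split into bytes (most-significant first): EC B4 2F 52 2E 1B B5 5B.
Big-endian stores the most-significant byte at the lowest address.
So the memory order matches the most-significant-first order: EC B4 2F 52 2E 1B B5 5B.

EC B4 2F 52 2E 1B B5 5B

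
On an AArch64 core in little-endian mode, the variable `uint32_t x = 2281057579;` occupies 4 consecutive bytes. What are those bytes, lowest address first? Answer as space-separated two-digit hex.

2B 2D F6 87

2281057579 in hexadecimal, padded to 32 bits, is 0x87F62D2B.
Split into bytes (most-significant first): 87 F6 2D 2B.
Little-endian: lowest address holds the least-significant byte.
So at ascending addresses the bytes are 2B 2D F6 87.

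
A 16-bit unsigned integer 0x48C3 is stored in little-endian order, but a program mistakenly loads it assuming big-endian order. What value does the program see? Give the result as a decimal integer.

Stored little-endian, the bytes at ascending addresses are C3 48.
Read back as big-endian, the last byte is least significant, giving 0xC348.
0xC348 = 49992.

49992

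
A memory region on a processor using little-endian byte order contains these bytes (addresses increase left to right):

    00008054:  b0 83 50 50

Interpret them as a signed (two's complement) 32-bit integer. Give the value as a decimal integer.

1347453872

In little-endian order the low byte comes first in memory.
Reassemble most-significant byte first: 50 50 83 B0 → 0x505083B0.
0x505083B0 = 1347453872.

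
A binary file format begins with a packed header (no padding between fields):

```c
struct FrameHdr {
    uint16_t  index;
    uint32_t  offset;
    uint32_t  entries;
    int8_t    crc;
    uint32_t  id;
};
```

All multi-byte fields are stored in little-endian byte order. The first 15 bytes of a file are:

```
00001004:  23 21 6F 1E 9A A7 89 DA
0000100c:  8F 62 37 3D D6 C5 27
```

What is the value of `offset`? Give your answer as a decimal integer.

`offset` follows `index` (2 bytes), so it starts at byte offset 2 and occupies 4 bytes.
Bytes at offsets 2..5: 6F 1E 9A A7.
In little-endian order the low byte comes first in memory.
Reassemble most-significant byte first: A7 9A 1E 6F → 0xA79A1E6F.
0xA79A1E6F = 2811895407.

2811895407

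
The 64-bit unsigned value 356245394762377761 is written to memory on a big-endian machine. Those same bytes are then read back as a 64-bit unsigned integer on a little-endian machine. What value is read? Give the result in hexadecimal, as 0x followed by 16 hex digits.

356245394762377761 in 64-bit hexadecimal is 0x04F1A34C8FAE2A21.
Stored big-endian, the bytes at ascending addresses are 04 F1 A3 4C 8F AE 2A 21.
Read back as little-endian, the first byte is least significant, giving 0x212AAE8F4CA3F104.

0x212AAE8F4CA3F104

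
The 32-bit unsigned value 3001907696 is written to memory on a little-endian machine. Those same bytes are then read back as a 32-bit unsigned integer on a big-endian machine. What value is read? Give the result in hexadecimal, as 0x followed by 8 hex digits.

3001907696 in 32-bit hexadecimal is 0xB2ED79F0.
Stored little-endian, the bytes at ascending addresses are F0 79 ED B2.
Read back as big-endian, the last byte is least significant, giving 0xF079EDB2.

0xF079EDB2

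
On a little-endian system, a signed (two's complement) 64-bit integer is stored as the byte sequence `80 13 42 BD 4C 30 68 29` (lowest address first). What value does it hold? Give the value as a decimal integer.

Little-endian: lowest address holds the least-significant byte.
Reassemble most-significant byte first: 29 68 30 4C BD 42 13 80 → 0x2968304CBD421380.
0x2968304CBD421380 = 2983687859283825536.

2983687859283825536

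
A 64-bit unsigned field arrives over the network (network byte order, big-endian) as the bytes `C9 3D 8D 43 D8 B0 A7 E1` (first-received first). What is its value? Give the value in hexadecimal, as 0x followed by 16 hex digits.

0xC93D8D43D8B0A7E1

Big-endian: lowest address holds the most-significant byte.
The bytes are already most-significant first: 0xC93D8D43D8B0A7E1.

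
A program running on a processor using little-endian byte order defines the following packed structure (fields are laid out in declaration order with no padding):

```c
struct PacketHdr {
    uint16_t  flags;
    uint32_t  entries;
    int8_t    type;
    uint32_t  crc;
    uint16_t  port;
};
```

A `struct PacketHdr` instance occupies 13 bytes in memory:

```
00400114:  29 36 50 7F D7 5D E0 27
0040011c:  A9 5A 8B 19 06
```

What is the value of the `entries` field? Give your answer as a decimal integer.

1574403920

`entries` follows `flags` (2 bytes), so it starts at byte offset 2 and occupies 4 bytes.
Bytes at offsets 2..5: 50 7F D7 5D.
In little-endian order the low byte comes first in memory.
Reassemble most-significant byte first: 5D D7 7F 50 → 0x5DD77F50.
0x5DD77F50 = 1574403920.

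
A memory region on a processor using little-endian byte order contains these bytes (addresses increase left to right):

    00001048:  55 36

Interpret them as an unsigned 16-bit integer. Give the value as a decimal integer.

Little-endian stores the least-significant byte at the lowest address.
Reassemble most-significant byte first: 36 55 → 0x3655.
0x3655 = 13909.

13909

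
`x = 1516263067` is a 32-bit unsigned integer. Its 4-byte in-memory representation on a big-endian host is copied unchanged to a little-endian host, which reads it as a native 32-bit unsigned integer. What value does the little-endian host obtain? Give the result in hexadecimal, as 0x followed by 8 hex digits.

1516263067 in 32-bit hexadecimal is 0x5A60569B.
Stored big-endian, the bytes at ascending addresses are 5A 60 56 9B.
Read back as little-endian, the first byte is least significant, giving 0x9B56605A.

0x9B56605A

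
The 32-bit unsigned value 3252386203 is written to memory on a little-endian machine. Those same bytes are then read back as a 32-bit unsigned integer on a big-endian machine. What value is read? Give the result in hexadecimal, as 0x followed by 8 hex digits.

0x9B79DBC1

3252386203 in 32-bit hexadecimal is 0xC1DB799B.
Stored little-endian, the bytes at ascending addresses are 9B 79 DB C1.
Read back as big-endian, the last byte is least significant, giving 0x9B79DBC1.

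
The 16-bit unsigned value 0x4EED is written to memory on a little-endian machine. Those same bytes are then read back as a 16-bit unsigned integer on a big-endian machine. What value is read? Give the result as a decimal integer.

Stored little-endian, the bytes at ascending addresses are ED 4E.
Read back as big-endian, the last byte is least significant, giving 0xED4E.
0xED4E = 60750.

60750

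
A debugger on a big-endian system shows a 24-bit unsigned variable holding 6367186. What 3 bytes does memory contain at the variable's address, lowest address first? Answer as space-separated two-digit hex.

6367186 in hexadecimal, padded to 24 bits, is 0x6127D2.
Split into bytes (most-significant first): 61 27 D2.
In big-endian order the high byte comes first in memory.
So the memory order matches the most-significant-first order: 61 27 D2.

61 27 D2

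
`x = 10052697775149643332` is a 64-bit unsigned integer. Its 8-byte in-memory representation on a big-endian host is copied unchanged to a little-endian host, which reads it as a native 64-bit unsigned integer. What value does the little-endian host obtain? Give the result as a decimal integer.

10052697775149643332 in 64-bit hexadecimal is 0x8B825B5D72277644.
Stored big-endian, the bytes at ascending addresses are 8B 82 5B 5D 72 27 76 44.
Read back as little-endian, the first byte is least significant, giving 0x447627725D5B828B.
0x447627725D5B828B = 4933173813976990347.

4933173813976990347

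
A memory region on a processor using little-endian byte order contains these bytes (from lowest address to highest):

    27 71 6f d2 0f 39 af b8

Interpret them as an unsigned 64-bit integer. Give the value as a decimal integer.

13307918164020916519

Little-endian stores the least-significant byte at the lowest address.
Reassemble most-significant byte first: B8 AF 39 0F D2 6F 71 27 → 0xB8AF390FD26F7127.
0xB8AF390FD26F7127 = 13307918164020916519.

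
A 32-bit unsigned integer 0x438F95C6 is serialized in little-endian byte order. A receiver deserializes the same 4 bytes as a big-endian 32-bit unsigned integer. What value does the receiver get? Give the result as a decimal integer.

3331690307

Stored little-endian, the bytes at ascending addresses are C6 95 8F 43.
Read back as big-endian, the last byte is least significant, giving 0xC6958F43.
0xC6958F43 = 3331690307.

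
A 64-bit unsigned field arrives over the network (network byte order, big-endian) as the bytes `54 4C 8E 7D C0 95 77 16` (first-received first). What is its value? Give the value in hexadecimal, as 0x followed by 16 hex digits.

0x544C8E7DC0957716

In big-endian order the high byte comes first in memory.
The bytes are already most-significant first: 0x544C8E7DC0957716.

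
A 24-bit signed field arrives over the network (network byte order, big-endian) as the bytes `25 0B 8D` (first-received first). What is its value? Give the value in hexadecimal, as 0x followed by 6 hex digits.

0x250B8D

Big-endian: lowest address holds the most-significant byte.
The bytes are already most-significant first: 0x250B8D.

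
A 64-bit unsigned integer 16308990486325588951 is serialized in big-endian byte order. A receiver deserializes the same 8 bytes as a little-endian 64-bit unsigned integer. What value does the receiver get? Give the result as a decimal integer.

16308990486325588951 in 64-bit hexadecimal is 0xE2552C7046A973D7.
Stored big-endian, the bytes at ascending addresses are E2 55 2C 70 46 A9 73 D7.
Read back as little-endian, the first byte is least significant, giving 0xD773A946702C55E2.
0xD773A946702C55E2 = 15524938460470990306.

15524938460470990306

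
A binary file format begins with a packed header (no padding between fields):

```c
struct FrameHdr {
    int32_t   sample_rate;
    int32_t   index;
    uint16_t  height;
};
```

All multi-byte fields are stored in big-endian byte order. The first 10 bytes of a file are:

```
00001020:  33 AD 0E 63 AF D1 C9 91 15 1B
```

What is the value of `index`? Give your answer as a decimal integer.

-1345205871

`index` follows `sample_rate` (4 bytes), so it starts at byte offset 4 and occupies 4 bytes.
Bytes at offsets 4..7: AF D1 C9 91.
Big-endian stores the most-significant byte at the lowest address.
The bytes are already most-significant first: 0xAFD1C991.
Top bit is set, so as a signed 32-bit value this is 0xAFD1C991 − 2^32 = -1345205871.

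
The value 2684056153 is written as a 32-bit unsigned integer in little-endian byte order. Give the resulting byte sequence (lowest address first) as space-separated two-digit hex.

2684056153 in hexadecimal, padded to 32 bits, is 0x9FFB7259.
Split into bytes (most-significant first): 9F FB 72 59.
Little-endian stores the least-significant byte at the lowest address.
So at ascending addresses the bytes are 59 72 FB 9F.

59 72 FB 9F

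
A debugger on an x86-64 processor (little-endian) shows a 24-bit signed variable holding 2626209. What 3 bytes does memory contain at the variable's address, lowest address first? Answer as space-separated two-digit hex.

A1 12 28

2626209 in hexadecimal, padded to 24 bits, is 0x2812A1.
Split into bytes (most-significant first): 28 12 A1.
Little-endian stores the least-significant byte at the lowest address.
So at ascending addresses the bytes are A1 12 28.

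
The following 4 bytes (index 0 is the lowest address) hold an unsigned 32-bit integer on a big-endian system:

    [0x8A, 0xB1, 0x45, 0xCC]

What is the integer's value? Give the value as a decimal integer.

Big-endian stores the most-significant byte at the lowest address.
The bytes are already most-significant first: 0x8AB145CC.
0x8AB145CC = 2326873548.

2326873548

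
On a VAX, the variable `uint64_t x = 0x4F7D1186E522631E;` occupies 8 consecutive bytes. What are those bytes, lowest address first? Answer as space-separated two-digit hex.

Split into bytes (most-significant first): 4F 7D 11 86 E5 22 63 1E.
Little-endian stores the least-significant byte at the lowest address.
So at ascending addresses the bytes are 1E 63 22 E5 86 11 7D 4F.

1E 63 22 E5 86 11 7D 4F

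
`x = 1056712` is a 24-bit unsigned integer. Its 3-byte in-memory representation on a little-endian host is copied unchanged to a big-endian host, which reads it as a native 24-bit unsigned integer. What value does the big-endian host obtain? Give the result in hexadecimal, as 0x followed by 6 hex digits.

1056712 in 24-bit hexadecimal is 0x101FC8.
Stored little-endian, the bytes at ascending addresses are C8 1F 10.
Read back as big-endian, the last byte is least significant, giving 0xC81F10.

0xC81F10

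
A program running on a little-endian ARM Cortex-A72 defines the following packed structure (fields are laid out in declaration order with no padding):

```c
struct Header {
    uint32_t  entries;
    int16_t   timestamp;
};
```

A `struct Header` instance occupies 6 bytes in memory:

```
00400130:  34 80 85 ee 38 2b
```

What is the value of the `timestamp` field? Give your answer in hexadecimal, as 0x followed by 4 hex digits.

`timestamp` follows `entries` (4 bytes), so it starts at byte offset 4 and occupies 2 bytes.
Bytes at offsets 4..5: 38 2B.
In little-endian order the low byte comes first in memory.
Reassemble most-significant byte first: 2B 38 → 0x2B38.

0x2B38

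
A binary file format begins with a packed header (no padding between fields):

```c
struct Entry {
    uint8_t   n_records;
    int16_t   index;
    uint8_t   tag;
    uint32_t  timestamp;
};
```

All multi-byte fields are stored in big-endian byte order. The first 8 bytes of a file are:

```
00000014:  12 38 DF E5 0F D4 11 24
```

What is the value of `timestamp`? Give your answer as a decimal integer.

265556260

`timestamp` follows `n_records` (1 B), `index` (2 B), `tag` (1 B), so it starts at offset 1 + 2 + 1 = 4 and occupies 4 bytes.
Bytes at offsets 4..7: 0F D4 11 24.
Big-endian: lowest address holds the most-significant byte.
The bytes are already most-significant first: 0x0FD41124.
0x0FD41124 = 265556260.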